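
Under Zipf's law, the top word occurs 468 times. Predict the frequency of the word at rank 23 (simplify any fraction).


Zipf's law: freq(rank) = f1 / rank
f1 = 468, rank = 23
freq = 468 / 23
GCD(468, 23) = 1
Simplified: 468/23

468/23


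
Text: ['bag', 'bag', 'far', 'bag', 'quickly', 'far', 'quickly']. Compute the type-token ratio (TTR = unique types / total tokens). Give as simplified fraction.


Tokens: 7
Unique types: ('bag', 'far', 'quickly') = 3
TTR = 3/7
Already in lowest terms.

3/7


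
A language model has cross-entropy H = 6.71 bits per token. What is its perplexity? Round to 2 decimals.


Perplexity formula: PP = 2^H
H = 6.71
PP = 2^6.71
Decompose: 2^6.71 = 2^6 * 2^0.71
2^6 = 64, 2^0.71 ~ 1.6358041
PP ~ 64 * 1.6358041 = 104.6914624
Rounded to 2 decimals: 104.69

104.69


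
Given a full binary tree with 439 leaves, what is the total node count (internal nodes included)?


Leaf nodes (terminals): 439
Internal nodes = n - 1 = 439 - 1 = 438
Total = leaves + internal = 439 + 438 = 877

877


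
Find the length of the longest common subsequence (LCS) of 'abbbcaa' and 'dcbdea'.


DP table for LCS of 'abbbcaa' and 'dcbdea':
       d  c  b  d  e  a
    0  0  0  0  0  0  0
  a 0  0  0  0  0  0  1
  b 0  0  0  1  1  1  1
  b 0  0  0  1  1  1  1
  b 0  0  0  1  1  1  1
  c 0  0  1  1  1  1  1
  a 0  0  1  1  1  1  2
  a 0  0  1  1  1  1  2
LCS: 'ba'
LCS length = 2

2


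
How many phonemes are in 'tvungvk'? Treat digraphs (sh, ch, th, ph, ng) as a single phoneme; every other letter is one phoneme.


Parsing 'tvungvk' greedily, digraphs first:
  't' -> consonant phoneme (phonemes so far: 1)
  'v' -> consonant phoneme (phonemes so far: 2)
  'u' -> vowel phoneme (phonemes so far: 3)
  'ng' -> digraph (1 consonant phoneme) (phonemes so far: 4)
  'v' -> consonant phoneme (phonemes so far: 5)
  'k' -> consonant phoneme (phonemes so far: 6)
Total phonemes: 6

6


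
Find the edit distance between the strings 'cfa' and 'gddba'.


Building DP table for s1='cfa' (len 3) and s2='gddba' (len 5):
       g  d  d  b  a
    0  1  2  3  4  5
  c 1  1  2  3  4  5
  f 2  2  2  3  4  5
  a 3  3  3  3  4  4
Edit distance = dp[3][5] = 4

4


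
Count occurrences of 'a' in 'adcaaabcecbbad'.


Scanning 'adcaaabcecbbad' for 'a':
  Position 0: 'a' -> MATCH (count: 1)
  Position 3: 'a' -> MATCH (count: 2)
  Position 4: 'a' -> MATCH (count: 3)
  Position 5: 'a' -> MATCH (count: 4)
  Position 12: 'a' -> MATCH (count: 5)
Total occurrences of 'a': 5

5


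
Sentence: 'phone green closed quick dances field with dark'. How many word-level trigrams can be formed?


Word trigrams from [8] words:
  Trigram 1: (phone green closed)
  Trigram 2: (green closed quick)
  Trigram 3: (closed quick dances)
  Trigram 4: (quick dances field)
  Trigram 5: (dances field with)
  Trigram 6: (field with dark)
Total word trigrams: 8 - 2 = 6

6


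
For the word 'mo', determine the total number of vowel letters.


Scanning each character of 'mo':
  Position 1: 'm' -> consonant (running count: 0)
  Position 2: 'o' -> vowel (running count: 1)
Total vowels: 1

1


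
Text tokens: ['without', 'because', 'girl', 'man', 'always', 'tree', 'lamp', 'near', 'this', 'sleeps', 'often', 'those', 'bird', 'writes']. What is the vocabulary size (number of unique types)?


Listing all tokens and tracking unique types:
  Token 1: 'without' -> NEW (unique so far: 1)
  Token 2: 'because' -> NEW (unique so far: 2)
  Token 3: 'girl' -> NEW (unique so far: 3)
  Token 4: 'man' -> NEW (unique so far: 4)
  Token 5: 'always' -> NEW (unique so far: 5)
  Token 6: 'tree' -> NEW (unique so far: 6)
  Token 7: 'lamp' -> NEW (unique so far: 7)
  Token 8: 'near' -> NEW (unique so far: 8)
  Token 9: 'this' -> NEW (unique so far: 9)
  Token 10: 'sleeps' -> NEW (unique so far: 10)
  Token 11: 'often' -> NEW (unique so far: 11)
  Token 12: 'those' -> NEW (unique so far: 12)
  Token 13: 'bird' -> NEW (unique so far: 13)
  Token 14: 'writes' -> NEW (unique so far: 14)
Unique types: ('always', 'because', 'bird', 'girl', 'lamp', 'man', 'near', 'often', 'sleeps', 'this', 'those', 'tree', 'without', 'writes')
Vocabulary size: 14

14


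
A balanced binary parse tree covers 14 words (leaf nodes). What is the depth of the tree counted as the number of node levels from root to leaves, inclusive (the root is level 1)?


In a balanced binary tree with n leaves the deepest leaf is ceil(log2(n)) edges below the root,
so counting node levels inclusive of root and leaves gives ceil(log2(n)) + 1 levels.
log2(14) = 3.8074
ceil(3.8074) = 4
levels = 4 + 1 = 5

5


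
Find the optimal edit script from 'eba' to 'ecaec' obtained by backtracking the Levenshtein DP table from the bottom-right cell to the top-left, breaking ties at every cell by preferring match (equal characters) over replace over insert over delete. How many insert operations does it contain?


Edit distance = 3. Backtracking from cell (3, 5) with preference match > replace > insert > delete,
then listing the resulting alignment 'eba' -> 'ecaec' left to right:
  Step 1: keep 'e'
  Step 2: replace b->c
  Step 3: keep 'a'
  Step 4: insert 'e' [insertion #1]
  Step 5: insert 'c' [insertion #2]
Total insertions: 2

2


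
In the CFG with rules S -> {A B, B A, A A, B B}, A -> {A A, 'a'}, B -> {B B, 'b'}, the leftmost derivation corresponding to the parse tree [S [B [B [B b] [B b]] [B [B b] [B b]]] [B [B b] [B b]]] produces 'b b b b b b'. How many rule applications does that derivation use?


Every bracketed nonterminal node [X ...] in the tree is produced by exactly one rule application.
Reading the tree off as a leftmost derivation:
  Step 1: S  =>  B B   (applied S -> B B)
  Step 2: B B  =>  B B B   (applied B -> B B)
  Step 3: B B B  =>  B B B B   (applied B -> B B)
  Step 4: B B B B  =>  b B B B   (applied B -> b)
  Step 5: b B B B  =>  b b B B   (applied B -> b)
  Step 6: b b B B  =>  b b B B B   (applied B -> B B)
  Step 7: b b B B B  =>  b b b B B   (applied B -> b)
  Step 8: b b b B B  =>  b b b b B   (applied B -> b)
  Step 9: b b b b B  =>  b b b b B B   (applied B -> B B)
  Step 10: b b b b B B  =>  b b b b b B   (applied B -> b)
  Step 11: b b b b b B  =>  b b b b b b   (applied B -> b)
Final yield: b b b b b b
Total rewrite steps: 11

11


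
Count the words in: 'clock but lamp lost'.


Counting words by splitting on spaces:
  Word 1: 'clock'
  Word 2: 'but'
  Word 3: 'lamp'
  Word 4: 'lost'
Total words: 4

4


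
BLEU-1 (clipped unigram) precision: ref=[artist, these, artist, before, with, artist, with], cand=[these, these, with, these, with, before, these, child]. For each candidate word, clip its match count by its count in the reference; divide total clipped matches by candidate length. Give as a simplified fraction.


Reference word counts: {'artist': 3, 'before': 1, 'these': 1, 'with': 2}
Checking each candidate word (with clipping):
  'these' -> in reference (ref count 1, used 1/1) -> match (matches: 1)
  'these' -> ref count 1 already used up (1/1) -> clipped, no match (matches: 1)
  'with' -> in reference (ref count 2, used 1/2) -> match (matches: 2)
  'these' -> ref count 1 already used up (1/1) -> clipped, no match (matches: 2)
  'with' -> in reference (ref count 2, used 2/2) -> match (matches: 3)
  'before' -> in reference (ref count 1, used 1/1) -> match (matches: 4)
  'these' -> ref count 1 already used up (1/1) -> clipped, no match (matches: 4)
  'child' -> not in reference -> no match (matches: 4)
Clipped matches: 4, Candidate length: 8
Precision = 4/8 = 1/2

1/2


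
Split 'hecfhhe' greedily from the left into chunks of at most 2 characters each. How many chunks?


'hecfhhe' has 7 characters.
Chunking with max size 2:
  Chunk 1: 'he' (positions 0-1)
  Chunk 2: 'cf' (positions 2-3)
  Chunk 3: 'hh' (positions 4-5)
  Chunk 4: 'e' (positions 6-6)
Total chunks: ceil(7 / 2) = 4

4


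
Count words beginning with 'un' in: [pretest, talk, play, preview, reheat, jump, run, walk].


Checking each word for prefix 'un':
  'pretest' -> no (count: 0)
  'talk' -> no (count: 0)
  'play' -> no (count: 0)
  'preview' -> no (count: 0)
  'reheat' -> no (count: 0)
  'jump' -> no (count: 0)
  'run' -> no (count: 0)
  'walk' -> no (count: 0)
Total with prefix 'un': 0

0


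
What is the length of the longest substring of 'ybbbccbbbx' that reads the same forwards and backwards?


Scanning 'ybbbccbbbx' for palindromic substrings.
Substring at positions 1-8: 'bbbccbbb'.
Check: reverse('bbbccbbb') = 'bbbccbbb' -> palindrome confirmed.
Neighbouring characters ('y' / 'x') break symmetry, so it cannot extend further.
No longer palindromic substring exists; longest length = 8

8


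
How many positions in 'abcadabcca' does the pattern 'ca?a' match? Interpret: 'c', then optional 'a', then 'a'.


Pattern: ca?a means 'c', then optional 'a', then 'a'.
Scanning 'abcadabcca' position-by-position:
  Pos 0: window 'abc' -> no
  Pos 1: window 'bca' -> no
  Pos 2: window 'cad' -> MATCH
  Pos 3: window 'ada' -> no
  Pos 4: window 'dab' -> no
  Pos 5: window 'abc' -> no
  Pos 6: window 'bcc' -> no
  Pos 7: window 'cca' -> no
  Pos 8: window 'ca' -> MATCH
  Pos 9: window 'a' -> no
Total matches: 2

2


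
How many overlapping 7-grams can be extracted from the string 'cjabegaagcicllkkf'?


String 'cjabegaagcicllkkf' has length L = 17.
Number of overlapping n-grams = L - n + 1
Substituting: 17 - 7 + 1 = 11

11


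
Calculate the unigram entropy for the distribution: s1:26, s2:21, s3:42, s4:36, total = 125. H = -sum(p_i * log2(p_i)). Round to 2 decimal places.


Computing entropy H = -sum(p_i * log2(p_i)):
  s1: p = 26/125 = 0.2080, -p*log2(p) = 0.4712
  s2: p = 21/125 = 0.1680, -p*log2(p) = 0.4323
  s3: p = 42/125 = 0.3360, -p*log2(p) = 0.5287
  s4: p = 36/125 = 0.2880, -p*log2(p) = 0.5172
H = sum of terms = 1.9494
Rounded to 2 decimals: 1.95

1.95


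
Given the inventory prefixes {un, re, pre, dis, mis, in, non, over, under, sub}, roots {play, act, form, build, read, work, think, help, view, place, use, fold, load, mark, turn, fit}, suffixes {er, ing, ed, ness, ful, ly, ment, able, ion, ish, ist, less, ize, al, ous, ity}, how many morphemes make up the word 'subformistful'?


Segmenting 'subformistful' against the inventory:
  'sub' -> prefix (morpheme 1)
  'form' -> root (morpheme 2)
  'ist' -> suffix (morpheme 3)
  'ful' -> suffix (morpheme 4)
Total morphemes: 4

4


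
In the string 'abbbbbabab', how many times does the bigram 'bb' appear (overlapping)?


Scanning 'abbbbbabab' for bigram 'bb':
  Position 0: 'ab' -> no
  Position 1: 'bb' -> MATCH
  Position 2: 'bb' -> MATCH
  Position 3: 'bb' -> MATCH
  Position 4: 'bb' -> MATCH
  Position 5: 'ba' -> no
  Position 6: 'ab' -> no
  Position 7: 'ba' -> no
  Position 8: 'ab' -> no
Total matches: 4

4


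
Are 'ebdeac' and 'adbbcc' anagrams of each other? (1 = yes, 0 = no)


Sort characters of 'ebdeac': 'abcdee'
Sort characters of 'adbbcc': 'abbccd'
Sorted forms differ -> they are NOT anagrams
Result: 0

0


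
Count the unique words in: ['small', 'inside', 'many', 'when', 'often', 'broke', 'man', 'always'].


Listing all tokens and tracking unique types:
  Token 1: 'small' -> NEW (unique so far: 1)
  Token 2: 'inside' -> NEW (unique so far: 2)
  Token 3: 'many' -> NEW (unique so far: 3)
  Token 4: 'when' -> NEW (unique so far: 4)
  Token 5: 'often' -> NEW (unique so far: 5)
  Token 6: 'broke' -> NEW (unique so far: 6)
  Token 7: 'man' -> NEW (unique so far: 7)
  Token 8: 'always' -> NEW (unique so far: 8)
Unique types: ('always', 'broke', 'inside', 'man', 'many', 'often', 'small', 'when')
Vocabulary size: 8

8


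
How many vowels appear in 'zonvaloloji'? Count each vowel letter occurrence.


Scanning each character of 'zonvaloloji':
  Position 1: 'z' -> consonant (running count: 0)
  Position 2: 'o' -> vowel (running count: 1)
  Position 3: 'n' -> consonant (running count: 1)
  Position 4: 'v' -> consonant (running count: 1)
  Position 5: 'a' -> vowel (running count: 2)
  Position 6: 'l' -> consonant (running count: 2)
  Position 7: 'o' -> vowel (running count: 3)
  Position 8: 'l' -> consonant (running count: 3)
  Position 9: 'o' -> vowel (running count: 4)
  Position 10: 'j' -> consonant (running count: 4)
  Position 11: 'i' -> vowel (running count: 5)
Total vowels: 5

5


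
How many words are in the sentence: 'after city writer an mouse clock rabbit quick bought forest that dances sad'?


Counting words by splitting on spaces:
  Word 1: 'after'
  Word 2: 'city'
  Word 3: 'writer'
  Word 4: 'an'
  Word 5: 'mouse'
  Word 6: 'clock'
  Word 7: 'rabbit'
  Word 8: 'quick'
  Word 9: 'bought'
  Word 10: 'forest'
  Word 11: 'that'
  Word 12: 'dances'
  Word 13: 'sad'
Total words: 13

13


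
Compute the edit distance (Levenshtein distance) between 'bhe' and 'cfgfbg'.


Building DP table for s1='bhe' (len 3) and s2='cfgfbg' (len 6):
       c  f  g  f  b  g
    0  1  2  3  4  5  6
  b 1  1  2  3  4  4  5
  h 2  2  2  3  4  5  5
  e 3  3  3  3  4  5  6
Edit distance = dp[3][6] = 6

6


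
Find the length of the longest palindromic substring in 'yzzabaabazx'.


Scanning 'yzzabaabazx' for palindromic substrings.
Substring at positions 2-9: 'zabaabaz'.
Check: reverse('zabaabaz') = 'zabaabaz' -> palindrome confirmed.
Neighbouring characters ('z' / 'x') break symmetry, so it cannot extend further.
No longer palindromic substring exists; longest length = 8

8


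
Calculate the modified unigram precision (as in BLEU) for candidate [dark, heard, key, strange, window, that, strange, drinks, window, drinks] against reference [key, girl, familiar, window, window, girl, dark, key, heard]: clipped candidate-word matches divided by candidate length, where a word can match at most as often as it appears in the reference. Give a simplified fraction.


Reference word counts: {'dark': 1, 'familiar': 1, 'girl': 2, 'heard': 1, 'key': 2, 'window': 2}
Checking each candidate word (with clipping):
  'dark' -> in reference (ref count 1, used 1/1) -> match (matches: 1)
  'heard' -> in reference (ref count 1, used 1/1) -> match (matches: 2)
  'key' -> in reference (ref count 2, used 1/2) -> match (matches: 3)
  'strange' -> not in reference -> no match (matches: 3)
  'window' -> in reference (ref count 2, used 1/2) -> match (matches: 4)
  'that' -> not in reference -> no match (matches: 4)
  'strange' -> not in reference -> no match (matches: 4)
  'drinks' -> not in reference -> no match (matches: 4)
  'window' -> in reference (ref count 2, used 2/2) -> match (matches: 5)
  'drinks' -> not in reference -> no match (matches: 5)
Clipped matches: 5, Candidate length: 10
Precision = 5/10 = 1/2

1/2


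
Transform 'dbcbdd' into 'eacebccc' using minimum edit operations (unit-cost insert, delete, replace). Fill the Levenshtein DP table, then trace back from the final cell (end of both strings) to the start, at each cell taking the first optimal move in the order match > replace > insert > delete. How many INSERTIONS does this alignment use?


Edit distance = 6. Backtracking from cell (6, 8) with preference match > replace > insert > delete,
then listing the resulting alignment 'dbcbdd' -> 'eacebccc' left to right:
  Step 1: replace d->e
  Step 2: replace b->a
  Step 3: keep 'c'
  Step 4: insert 'e' [insertion #1]
  Step 5: keep 'b'
  Step 6: insert 'c' [insertion #2]
  Step 7: replace d->c
  Step 8: replace d->c
Total insertions: 2

2


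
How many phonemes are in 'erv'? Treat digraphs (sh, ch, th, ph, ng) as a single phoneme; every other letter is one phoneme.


Parsing 'erv' greedily, digraphs first:
  'e' -> vowel phoneme (phonemes so far: 1)
  'r' -> consonant phoneme (phonemes so far: 2)
  'v' -> consonant phoneme (phonemes so far: 3)
Total phonemes: 3

3


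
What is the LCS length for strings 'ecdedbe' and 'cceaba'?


DP table for LCS of 'ecdedbe' and 'cceaba':
       c  c  e  a  b  a
    0  0  0  0  0  0  0
  e 0  0  0  1  1  1  1
  c 0  1  1  1  1  1  1
  d 0  1  1  1  1  1  1
  e 0  1  1  2  2  2  2
  d 0  1  1  2  2  2  2
  b 0  1  1  2  2  3  3
  e 0  1  1  2  2  3  3
LCS: 'ceb'
LCS length = 3

3


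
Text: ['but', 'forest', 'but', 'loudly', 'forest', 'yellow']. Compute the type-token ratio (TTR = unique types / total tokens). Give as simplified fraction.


Tokens: 6
Unique types: ('but', 'forest', 'loudly', 'yellow') = 4
TTR = 4/6
Simplify: divide both by 2 -> 2/3
TTR = 2/3

2/3


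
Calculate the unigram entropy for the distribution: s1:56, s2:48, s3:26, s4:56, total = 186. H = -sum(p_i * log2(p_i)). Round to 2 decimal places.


Computing entropy H = -sum(p_i * log2(p_i)):
  s1: p = 56/186 = 0.3011, -p*log2(p) = 0.5214
  s2: p = 48/186 = 0.2581, -p*log2(p) = 0.5043
  s3: p = 26/186 = 0.1398, -p*log2(p) = 0.3968
  s4: p = 56/186 = 0.3011, -p*log2(p) = 0.5214
H = sum of terms = 1.9439
Rounded to 2 decimals: 1.94

1.94


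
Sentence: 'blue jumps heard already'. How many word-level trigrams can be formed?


Word trigrams from [4] words:
  Trigram 1: (blue jumps heard)
  Trigram 2: (jumps heard already)
Total word trigrams: 4 - 2 = 2

2


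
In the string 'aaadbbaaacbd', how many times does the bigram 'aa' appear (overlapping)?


Scanning 'aaadbbaaacbd' for bigram 'aa':
  Position 0: 'aa' -> MATCH
  Position 1: 'aa' -> MATCH
  Position 2: 'ad' -> no
  Position 3: 'db' -> no
  Position 4: 'bb' -> no
  Position 5: 'ba' -> no
  Position 6: 'aa' -> MATCH
  Position 7: 'aa' -> MATCH
  Position 8: 'ac' -> no
  Position 9: 'cb' -> no
  Position 10: 'bd' -> no
Total matches: 4

4


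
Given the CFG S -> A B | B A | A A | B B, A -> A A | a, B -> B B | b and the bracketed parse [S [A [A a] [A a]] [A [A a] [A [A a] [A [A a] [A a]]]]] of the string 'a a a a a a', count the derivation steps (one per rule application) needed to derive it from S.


Every bracketed nonterminal node [X ...] in the tree is produced by exactly one rule application.
Reading the tree off as a leftmost derivation:
  Step 1: S  =>  A A   (applied S -> A A)
  Step 2: A A  =>  A A A   (applied A -> A A)
  Step 3: A A A  =>  a A A   (applied A -> a)
  Step 4: a A A  =>  a a A   (applied A -> a)
  Step 5: a a A  =>  a a A A   (applied A -> A A)
  Step 6: a a A A  =>  a a a A   (applied A -> a)
  Step 7: a a a A  =>  a a a A A   (applied A -> A A)
  Step 8: a a a A A  =>  a a a a A   (applied A -> a)
  Step 9: a a a a A  =>  a a a a A A   (applied A -> A A)
  Step 10: a a a a A A  =>  a a a a a A   (applied A -> a)
  Step 11: a a a a a A  =>  a a a a a a   (applied A -> a)
Final yield: a a a a a a
Total rewrite steps: 11

11


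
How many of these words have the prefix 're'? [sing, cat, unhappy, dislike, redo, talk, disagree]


Checking each word for prefix 're':
  'sing' -> no (count: 0)
  'cat' -> no (count: 0)
  'unhappy' -> no (count: 0)
  'dislike' -> no (count: 0)
  'redo' -> YES, starts with 're' (count: 1)
  'talk' -> no (count: 1)
  'disagree' -> no (count: 1)
Total with prefix 're': 1

1


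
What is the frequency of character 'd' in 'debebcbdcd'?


Scanning 'debebcbdcd' for 'd':
  Position 0: 'd' -> MATCH (count: 1)
  Position 7: 'd' -> MATCH (count: 2)
  Position 9: 'd' -> MATCH (count: 3)
Total occurrences of 'd': 3

3


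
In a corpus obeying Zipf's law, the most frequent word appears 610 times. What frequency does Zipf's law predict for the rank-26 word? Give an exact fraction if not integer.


Zipf's law: freq(rank) = f1 / rank
f1 = 610, rank = 26
freq = 610 / 26
GCD(610, 26) = 2
Simplified: 305/13

305/13


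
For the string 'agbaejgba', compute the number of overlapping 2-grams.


String 'agbaejgba' has length L = 9.
Number of overlapping n-grams = L - n + 1
Substituting: 9 - 2 + 1 = 8

8


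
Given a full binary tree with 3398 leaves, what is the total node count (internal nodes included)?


Leaf nodes (terminals): 3398
Internal nodes = n - 1 = 3398 - 1 = 3397
Total = leaves + internal = 3398 + 3397 = 6795

6795


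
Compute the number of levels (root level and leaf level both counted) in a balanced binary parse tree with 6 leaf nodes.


In a balanced binary tree with n leaves the deepest leaf is ceil(log2(n)) edges below the root,
so counting node levels inclusive of root and leaves gives ceil(log2(n)) + 1 levels.
log2(6) = 2.5850
ceil(2.5850) = 3
levels = 3 + 1 = 4

4


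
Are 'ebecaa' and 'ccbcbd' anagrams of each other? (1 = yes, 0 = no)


Sort characters of 'ebecaa': 'aabcee'
Sort characters of 'ccbcbd': 'bbcccd'
Sorted forms differ -> they are NOT anagrams
Result: 0

0


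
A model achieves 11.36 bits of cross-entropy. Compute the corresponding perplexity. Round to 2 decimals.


Perplexity formula: PP = 2^H
H = 11.36
PP = 2^11.36
Decompose: 2^11.36 = 2^11 * 2^0.36
2^11 = 2048, 2^0.36 ~ 1.2834259
PP ~ 2048 * 1.2834259 = 2628.4562432
Rounded to 2 decimals: 2628.46

2628.46


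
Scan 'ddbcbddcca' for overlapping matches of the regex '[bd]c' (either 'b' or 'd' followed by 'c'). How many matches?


Pattern: [bd]c means either 'b' or 'd' followed by 'c'.
Scanning 'ddbcbddcca' position-by-position:
  Pos 0: window 'dd' -> no
  Pos 1: window 'db' -> no
  Pos 2: window 'bc' -> MATCH
  Pos 3: window 'cb' -> no
  Pos 4: window 'bd' -> no
  Pos 5: window 'dd' -> no
  Pos 6: window 'dc' -> MATCH
  Pos 7: window 'cc' -> no
  Pos 8: window 'ca' -> no
  Pos 9: window 'a' -> no
Total matches: 2

2


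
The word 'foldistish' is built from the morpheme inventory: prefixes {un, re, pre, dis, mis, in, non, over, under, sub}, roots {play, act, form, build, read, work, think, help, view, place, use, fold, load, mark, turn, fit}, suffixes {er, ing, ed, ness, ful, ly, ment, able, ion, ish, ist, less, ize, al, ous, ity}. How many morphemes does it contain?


Segmenting 'foldistish' against the inventory:
  'fold' -> root (morpheme 1)
  'ist' -> suffix (morpheme 2)
  'ish' -> suffix (morpheme 3)
Total morphemes: 3

3


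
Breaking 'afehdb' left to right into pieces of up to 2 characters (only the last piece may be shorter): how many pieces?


'afehdb' has 6 characters.
Chunking with max size 2:
  Chunk 1: 'af' (positions 0-1)
  Chunk 2: 'eh' (positions 2-3)
  Chunk 3: 'db' (positions 4-5)
Total chunks: ceil(6 / 2) = 3

3


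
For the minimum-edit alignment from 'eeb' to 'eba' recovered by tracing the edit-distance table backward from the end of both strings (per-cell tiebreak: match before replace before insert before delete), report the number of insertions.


Edit distance = 2. Backtracking from cell (3, 3) with preference match > replace > insert > delete,
then listing the resulting alignment 'eeb' -> 'eba' left to right:
  Step 1: keep 'e'
  Step 2: replace e->b
  Step 3: replace b->a
Total insertions: 0

0


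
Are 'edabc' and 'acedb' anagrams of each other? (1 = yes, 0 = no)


Sort characters of 'edabc': 'abcde'
Sort characters of 'acedb': 'abcde'
Sorted forms match -> they ARE anagrams
Result: 1

1


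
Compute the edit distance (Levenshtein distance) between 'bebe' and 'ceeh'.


Building DP table for s1='bebe' (len 4) and s2='ceeh' (len 4):
       c  e  e  h
    0  1  2  3  4
  b 1  1  2  3  4
  e 2  2  1  2  3
  b 3  3  2  2  3
  e 4  4  3  2  3
Edit distance = dp[4][4] = 3

3


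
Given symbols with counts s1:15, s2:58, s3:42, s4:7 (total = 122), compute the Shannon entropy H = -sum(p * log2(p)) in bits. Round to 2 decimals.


Computing entropy H = -sum(p_i * log2(p_i)):
  s1: p = 15/122 = 0.1230, -p*log2(p) = 0.3718
  s2: p = 58/122 = 0.4754, -p*log2(p) = 0.5100
  s3: p = 42/122 = 0.3443, -p*log2(p) = 0.5296
  s4: p = 7/122 = 0.0574, -p*log2(p) = 0.2366
H = sum of terms = 1.6480
Rounded to 2 decimals: 1.65

1.65


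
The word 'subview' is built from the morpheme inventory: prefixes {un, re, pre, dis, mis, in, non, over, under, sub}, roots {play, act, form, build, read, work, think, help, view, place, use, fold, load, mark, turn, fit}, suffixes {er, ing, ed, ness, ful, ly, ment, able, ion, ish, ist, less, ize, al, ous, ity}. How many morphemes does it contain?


Segmenting 'subview' against the inventory:
  'sub' -> prefix (morpheme 1)
  'view' -> root (morpheme 2)
Total morphemes: 2

2


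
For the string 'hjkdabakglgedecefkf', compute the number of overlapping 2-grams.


String 'hjkdabakglgedecefkf' has length L = 19.
Number of overlapping n-grams = L - n + 1
Substituting: 19 - 2 + 1 = 18

18


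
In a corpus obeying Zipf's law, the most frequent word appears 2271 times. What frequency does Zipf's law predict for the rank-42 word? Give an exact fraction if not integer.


Zipf's law: freq(rank) = f1 / rank
f1 = 2271, rank = 42
freq = 2271 / 42
GCD(2271, 42) = 3
Simplified: 757/14

757/14


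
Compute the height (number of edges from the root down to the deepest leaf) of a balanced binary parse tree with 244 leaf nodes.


In a balanced binary tree with n leaves the deepest leaf is ceil(log2(n)) edges below the root.
log2(244) = 7.9307
ceil(7.9307) = 8
height (edges) = 8

8


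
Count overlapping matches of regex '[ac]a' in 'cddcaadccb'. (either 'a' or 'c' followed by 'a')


Pattern: [ac]a means either 'a' or 'c' followed by 'a'.
Scanning 'cddcaadccb' position-by-position:
  Pos 0: window 'cd' -> no
  Pos 1: window 'dd' -> no
  Pos 2: window 'dc' -> no
  Pos 3: window 'ca' -> MATCH
  Pos 4: window 'aa' -> MATCH
  Pos 5: window 'ad' -> no
  Pos 6: window 'dc' -> no
  Pos 7: window 'cc' -> no
  Pos 8: window 'cb' -> no
  Pos 9: window 'b' -> no
Total matches: 2

2


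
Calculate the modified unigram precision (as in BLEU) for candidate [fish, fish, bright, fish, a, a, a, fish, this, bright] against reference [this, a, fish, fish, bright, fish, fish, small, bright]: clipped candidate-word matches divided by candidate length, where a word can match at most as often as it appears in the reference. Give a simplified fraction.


Reference word counts: {'a': 1, 'bright': 2, 'fish': 4, 'small': 1, 'this': 1}
Checking each candidate word (with clipping):
  'fish' -> in reference (ref count 4, used 1/4) -> match (matches: 1)
  'fish' -> in reference (ref count 4, used 2/4) -> match (matches: 2)
  'bright' -> in reference (ref count 2, used 1/2) -> match (matches: 3)
  'fish' -> in reference (ref count 4, used 3/4) -> match (matches: 4)
  'a' -> in reference (ref count 1, used 1/1) -> match (matches: 5)
  'a' -> ref count 1 already used up (1/1) -> clipped, no match (matches: 5)
  'a' -> ref count 1 already used up (1/1) -> clipped, no match (matches: 5)
  'fish' -> in reference (ref count 4, used 4/4) -> match (matches: 6)
  'this' -> in reference (ref count 1, used 1/1) -> match (matches: 7)
  'bright' -> in reference (ref count 2, used 2/2) -> match (matches: 8)
Clipped matches: 8, Candidate length: 10
Precision = 8/10 = 4/5

4/5


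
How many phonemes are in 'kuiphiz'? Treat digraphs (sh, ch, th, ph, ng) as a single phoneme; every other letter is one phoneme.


Parsing 'kuiphiz' greedily, digraphs first:
  'k' -> consonant phoneme (phonemes so far: 1)
  'u' -> vowel phoneme (phonemes so far: 2)
  'i' -> vowel phoneme (phonemes so far: 3)
  'ph' -> digraph (1 consonant phoneme) (phonemes so far: 4)
  'i' -> vowel phoneme (phonemes so far: 5)
  'z' -> consonant phoneme (phonemes so far: 6)
Total phonemes: 6

6


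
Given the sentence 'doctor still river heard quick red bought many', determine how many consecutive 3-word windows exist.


Word trigrams from [8] words:
  Trigram 1: (doctor still river)
  Trigram 2: (still river heard)
  Trigram 3: (river heard quick)
  Trigram 4: (heard quick red)
  Trigram 5: (quick red bought)
  Trigram 6: (red bought many)
Total word trigrams: 8 - 2 = 6

6


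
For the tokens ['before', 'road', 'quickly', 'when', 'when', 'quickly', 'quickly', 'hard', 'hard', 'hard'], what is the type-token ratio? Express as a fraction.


Tokens: 10
Unique types: ('before', 'hard', 'quickly', 'road', 'when') = 5
TTR = 5/10
Simplify: divide both by 5 -> 1/2
TTR = 1/2

1/2


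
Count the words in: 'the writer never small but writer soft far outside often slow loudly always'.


Counting words by splitting on spaces:
  Word 1: 'the'
  Word 2: 'writer'
  Word 3: 'never'
  Word 4: 'small'
  Word 5: 'but'
  Word 6: 'writer'
  Word 7: 'soft'
  Word 8: 'far'
  Word 9: 'outside'
  Word 10: 'often'
  Word 11: 'slow'
  Word 12: 'loudly'
  Word 13: 'always'
Total words: 13

13


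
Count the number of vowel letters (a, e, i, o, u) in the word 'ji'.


Scanning each character of 'ji':
  Position 1: 'j' -> consonant (running count: 0)
  Position 2: 'i' -> vowel (running count: 1)
Total vowels: 1

1


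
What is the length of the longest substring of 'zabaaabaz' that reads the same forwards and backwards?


Scanning 'zabaaabaz' for palindromic substrings.
Substring at positions 0-8: 'zabaaabaz'.
Check: reverse('zabaaabaz') = 'zabaaabaz' -> palindrome confirmed.
No longer palindromic substring exists; longest length = 9

9


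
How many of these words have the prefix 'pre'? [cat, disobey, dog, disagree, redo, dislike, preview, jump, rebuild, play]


Checking each word for prefix 'pre':
  'cat' -> no (count: 0)
  'disobey' -> no (count: 0)
  'dog' -> no (count: 0)
  'disagree' -> no (count: 0)
  'redo' -> no (count: 0)
  'dislike' -> no (count: 0)
  'preview' -> YES, starts with 'pre' (count: 1)
  'jump' -> no (count: 1)
  'rebuild' -> no (count: 1)
  'play' -> no (count: 1)
Total with prefix 'pre': 1

1


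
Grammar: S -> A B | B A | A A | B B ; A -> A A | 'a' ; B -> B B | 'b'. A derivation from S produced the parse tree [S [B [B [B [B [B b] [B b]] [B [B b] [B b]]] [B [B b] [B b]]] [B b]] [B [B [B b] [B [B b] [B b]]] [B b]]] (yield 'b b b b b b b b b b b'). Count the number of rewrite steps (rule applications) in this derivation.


Every bracketed nonterminal node [X ...] in the tree is produced by exactly one rule application.
Reading the tree off as a leftmost derivation:
  Step 1: S  =>  B B   (applied S -> B B)
  Step 2: B B  =>  B B B   (applied B -> B B)
  Step 3: B B B  =>  B B B B   (applied B -> B B)
  Step 4: B B B B  =>  B B B B B   (applied B -> B B)
  Step 5: B B B B B  =>  B B B B B B   (applied B -> B B)
  Step 6: B B B B B B  =>  b B B B B B   (applied B -> b)
  Step 7: b B B B B B  =>  b b B B B B   (applied B -> b)
  Step 8: b b B B B B  =>  b b B B B B B   (applied B -> B B)
  Step 9: b b B B B B B  =>  b b b B B B B   (applied B -> b)
  Step 10: b b b B B B B  =>  b b b b B B B   (applied B -> b)
  Step 11: b b b b B B B  =>  b b b b B B B B   (applied B -> B B)
  Step 12: b b b b B B B B  =>  b b b b b B B B   (applied B -> b)
  Step 13: b b b b b B B B  =>  b b b b b b B B   (applied B -> b)
  Step 14: b b b b b b B B  =>  b b b b b b b B   (applied B -> b)
  Step 15: b b b b b b b B  =>  b b b b b b b B B   (applied B -> B B)
  Step 16: b b b b b b b B B  =>  b b b b b b b B B B   (applied B -> B B)
  Step 17: b b b b b b b B B B  =>  b b b b b b b b B B   (applied B -> b)
  Step 18: b b b b b b b b B B  =>  b b b b b b b b B B B   (applied B -> B B)
  Step 19: b b b b b b b b B B B  =>  b b b b b b b b b B B   (applied B -> b)
  Step 20: b b b b b b b b b B B  =>  b b b b b b b b b b B   (applied B -> b)
  Step 21: b b b b b b b b b b B  =>  b b b b b b b b b b b   (applied B -> b)
Final yield: b b b b b b b b b b b
Total rewrite steps: 21

21


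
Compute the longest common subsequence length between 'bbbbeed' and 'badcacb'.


DP table for LCS of 'bbbbeed' and 'badcacb':
       b  a  d  c  a  c  b
    0  0  0  0  0  0  0  0
  b 0  1  1  1  1  1  1  1
  b 0  1  1  1  1  1  1  2
  b 0  1  1  1  1  1  1  2
  b 0  1  1  1  1  1  1  2
  e 0  1  1  1  1  1  1  2
  e 0  1  1  1  1  1  1  2
  d 0  1  1  2  2  2  2  2
LCS: 'bb'
LCS length = 2

2


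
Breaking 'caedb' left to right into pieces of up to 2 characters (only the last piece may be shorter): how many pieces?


'caedb' has 5 characters.
Chunking with max size 2:
  Chunk 1: 'ca' (positions 0-1)
  Chunk 2: 'ed' (positions 2-3)
  Chunk 3: 'b' (positions 4-4)
Total chunks: ceil(5 / 2) = 3

3


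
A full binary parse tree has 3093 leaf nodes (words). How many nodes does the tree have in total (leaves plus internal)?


Leaf nodes (terminals): 3093
Internal nodes = n - 1 = 3093 - 1 = 3092
Total = leaves + internal = 3093 + 3092 = 6185

6185


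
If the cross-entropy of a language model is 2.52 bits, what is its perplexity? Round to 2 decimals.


Perplexity formula: PP = 2^H
H = 2.52
PP = 2^2.52
Decompose: 2^2.52 = 2^2 * 2^0.52
2^2 = 4, 2^0.52 ~ 1.4339552
PP ~ 4 * 1.4339552 = 5.7358208
Rounded to 2 decimals: 5.74

5.74


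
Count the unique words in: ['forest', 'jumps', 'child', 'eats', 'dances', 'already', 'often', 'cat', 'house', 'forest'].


Listing all tokens and tracking unique types:
  Token 1: 'forest' -> NEW (unique so far: 1)
  Token 2: 'jumps' -> NEW (unique so far: 2)
  Token 3: 'child' -> NEW (unique so far: 3)
  Token 4: 'eats' -> NEW (unique so far: 4)
  Token 5: 'dances' -> NEW (unique so far: 5)
  Token 6: 'already' -> NEW (unique so far: 6)
  Token 7: 'often' -> NEW (unique so far: 7)
  Token 8: 'cat' -> NEW (unique so far: 8)
  Token 9: 'house' -> NEW (unique so far: 9)
  Token 10: 'forest' -> duplicate (unique so far: 9)
Unique types: ('already', 'cat', 'child', 'dances', 'eats', 'forest', 'house', 'jumps', 'often')
Vocabulary size: 9

9


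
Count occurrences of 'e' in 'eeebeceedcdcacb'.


Scanning 'eeebeceedcdcacb' for 'e':
  Position 0: 'e' -> MATCH (count: 1)
  Position 1: 'e' -> MATCH (count: 2)
  Position 2: 'e' -> MATCH (count: 3)
  Position 4: 'e' -> MATCH (count: 4)
  Position 6: 'e' -> MATCH (count: 5)
  Position 7: 'e' -> MATCH (count: 6)
Total occurrences of 'e': 6

6


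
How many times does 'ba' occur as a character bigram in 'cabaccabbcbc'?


Scanning 'cabaccabbcbc' for bigram 'ba':
  Position 0: 'ca' -> no
  Position 1: 'ab' -> no
  Position 2: 'ba' -> MATCH
  Position 3: 'ac' -> no
  Position 4: 'cc' -> no
  Position 5: 'ca' -> no
  Position 6: 'ab' -> no
  Position 7: 'bb' -> no
  Position 8: 'bc' -> no
  Position 9: 'cb' -> no
  Position 10: 'bc' -> no
Total matches: 1

1


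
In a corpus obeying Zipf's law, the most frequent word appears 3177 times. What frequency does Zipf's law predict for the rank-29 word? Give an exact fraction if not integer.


Zipf's law: freq(rank) = f1 / rank
f1 = 3177, rank = 29
freq = 3177 / 29
GCD(3177, 29) = 1
Simplified: 3177/29

3177/29


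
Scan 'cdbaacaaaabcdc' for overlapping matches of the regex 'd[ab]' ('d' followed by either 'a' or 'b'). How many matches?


Pattern: d[ab] means 'd' followed by either 'a' or 'b'.
Scanning 'cdbaacaaaabcdc' position-by-position:
  Pos 0: window 'cd' -> no
  Pos 1: window 'db' -> MATCH
  Pos 2: window 'ba' -> no
  Pos 3: window 'aa' -> no
  Pos 4: window 'ac' -> no
  Pos 5: window 'ca' -> no
  Pos 6: window 'aa' -> no
  Pos 7: window 'aa' -> no
  Pos 8: window 'aa' -> no
  Pos 9: window 'ab' -> no
  Pos 10: window 'bc' -> no
  Pos 11: window 'cd' -> no
  Pos 12: window 'dc' -> no
  Pos 13: window 'c' -> no
Total matches: 1

1


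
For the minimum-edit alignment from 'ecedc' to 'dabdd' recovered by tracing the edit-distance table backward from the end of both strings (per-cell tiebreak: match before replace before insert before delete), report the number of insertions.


Edit distance = 4. Backtracking from cell (5, 5) with preference match > replace > insert > delete,
then listing the resulting alignment 'ecedc' -> 'dabdd' left to right:
  Step 1: replace e->d
  Step 2: replace c->a
  Step 3: replace e->b
  Step 4: keep 'd'
  Step 5: replace c->d
Total insertions: 0

0


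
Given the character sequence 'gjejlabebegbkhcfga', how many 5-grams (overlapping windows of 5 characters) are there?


String 'gjejlabebegbkhcfga' has length L = 18.
Number of overlapping n-grams = L - n + 1
Substituting: 18 - 5 + 1 = 14

14


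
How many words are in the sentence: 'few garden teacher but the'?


Counting words by splitting on spaces:
  Word 1: 'few'
  Word 2: 'garden'
  Word 3: 'teacher'
  Word 4: 'but'
  Word 5: 'the'
Total words: 5

5


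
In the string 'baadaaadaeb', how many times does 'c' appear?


Scanning 'baadaaadaeb' for 'c':
  No matches found.
Total occurrences of 'c': 0

0


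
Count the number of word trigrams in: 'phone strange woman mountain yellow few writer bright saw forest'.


Word trigrams from [10] words:
  Trigram 1: (phone strange woman)
  Trigram 2: (strange woman mountain)
  Trigram 3: (woman mountain yellow)
  Trigram 4: (mountain yellow few)
  Trigram 5: (yellow few writer)
  Trigram 6: (few writer bright)
  Trigram 7: (writer bright saw)
  Trigram 8: (bright saw forest)
Total word trigrams: 10 - 2 = 8

8


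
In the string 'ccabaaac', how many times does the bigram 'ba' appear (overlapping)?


Scanning 'ccabaaac' for bigram 'ba':
  Position 0: 'cc' -> no
  Position 1: 'ca' -> no
  Position 2: 'ab' -> no
  Position 3: 'ba' -> MATCH
  Position 4: 'aa' -> no
  Position 5: 'aa' -> no
  Position 6: 'ac' -> no
Total matches: 1

1


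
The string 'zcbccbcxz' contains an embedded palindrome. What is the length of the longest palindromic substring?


Scanning 'zcbccbcxz' for palindromic substrings.
Substring at positions 1-6: 'cbccbc'.
Check: reverse('cbccbc') = 'cbccbc' -> palindrome confirmed.
Neighbouring characters ('z' / 'x') break symmetry, so it cannot extend further.
No longer palindromic substring exists; longest length = 6

6


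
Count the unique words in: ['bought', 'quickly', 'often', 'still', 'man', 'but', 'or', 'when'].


Listing all tokens and tracking unique types:
  Token 1: 'bought' -> NEW (unique so far: 1)
  Token 2: 'quickly' -> NEW (unique so far: 2)
  Token 3: 'often' -> NEW (unique so far: 3)
  Token 4: 'still' -> NEW (unique so far: 4)
  Token 5: 'man' -> NEW (unique so far: 5)
  Token 6: 'but' -> NEW (unique so far: 6)
  Token 7: 'or' -> NEW (unique so far: 7)
  Token 8: 'when' -> NEW (unique so far: 8)
Unique types: ('bought', 'but', 'man', 'often', 'or', 'quickly', 'still', 'when')
Vocabulary size: 8

8


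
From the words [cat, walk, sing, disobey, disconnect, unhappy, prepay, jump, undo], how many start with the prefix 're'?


Checking each word for prefix 're':
  'cat' -> no (count: 0)
  'walk' -> no (count: 0)
  'sing' -> no (count: 0)
  'disobey' -> no (count: 0)
  'disconnect' -> no (count: 0)
  'unhappy' -> no (count: 0)
  'prepay' -> no (count: 0)
  'jump' -> no (count: 0)
  'undo' -> no (count: 0)
Total with prefix 're': 0

0


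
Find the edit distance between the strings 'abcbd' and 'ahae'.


Building DP table for s1='abcbd' (len 5) and s2='ahae' (len 4):
       a  h  a  e
    0  1  2  3  4
  a 1  0  1  2  3
  b 2  1  1  2  3
  c 3  2  2  2  3
  b 4  3  3  3  3
  d 5  4  4  4  4
Edit distance = dp[5][4] = 4

4


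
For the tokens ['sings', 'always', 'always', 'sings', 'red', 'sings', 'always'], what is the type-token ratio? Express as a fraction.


Tokens: 7
Unique types: ('always', 'red', 'sings') = 3
TTR = 3/7
Already in lowest terms.

3/7


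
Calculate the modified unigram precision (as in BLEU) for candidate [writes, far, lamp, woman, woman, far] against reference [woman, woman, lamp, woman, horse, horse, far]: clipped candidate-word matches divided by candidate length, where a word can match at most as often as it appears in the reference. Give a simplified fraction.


Reference word counts: {'far': 1, 'horse': 2, 'lamp': 1, 'woman': 3}
Checking each candidate word (with clipping):
  'writes' -> not in reference -> no match (matches: 0)
  'far' -> in reference (ref count 1, used 1/1) -> match (matches: 1)
  'lamp' -> in reference (ref count 1, used 1/1) -> match (matches: 2)
  'woman' -> in reference (ref count 3, used 1/3) -> match (matches: 3)
  'woman' -> in reference (ref count 3, used 2/3) -> match (matches: 4)
  'far' -> ref count 1 already used up (1/1) -> clipped, no match (matches: 4)
Clipped matches: 4, Candidate length: 6
Precision = 4/6 = 2/3

2/3


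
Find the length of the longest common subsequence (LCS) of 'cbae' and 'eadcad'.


DP table for LCS of 'cbae' and 'eadcad':
       e  a  d  c  a  d
    0  0  0  0  0  0  0
  c 0  0  0  0  1  1  1
  b 0  0  0  0  1  1  1
  a 0  0  1  1  1  2  2
  e 0  1  1  1  1  2  2
LCS: 'ca'
LCS length = 2

2
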